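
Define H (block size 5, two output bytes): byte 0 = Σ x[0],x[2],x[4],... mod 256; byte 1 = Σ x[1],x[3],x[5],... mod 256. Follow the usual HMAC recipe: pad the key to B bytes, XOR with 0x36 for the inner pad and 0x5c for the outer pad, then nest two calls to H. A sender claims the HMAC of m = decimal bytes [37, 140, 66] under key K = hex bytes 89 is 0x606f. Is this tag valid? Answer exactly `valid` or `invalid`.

Key hex bytes 89 is 1 byte ≤ B = 5; zero-pad to 5 bytes: K' = 89 00 00 00 00.
K' ⊕ ipad = bf 36 36 36 36; K' ⊕ opad = d5 5c 5c 5c 5c.
Inner hash: even-index sum = 439 mod 256 = 183; odd-index sum = 211 mod 256 = 211 → b7 d3.
Outer hash (recomputed tag): even-index sum = 608 mod 256 = 96; odd-index sum = 367 mod 256 = 111 → 60 6f.
Recomputed tag = 606f; claimed = 606f → match.

valid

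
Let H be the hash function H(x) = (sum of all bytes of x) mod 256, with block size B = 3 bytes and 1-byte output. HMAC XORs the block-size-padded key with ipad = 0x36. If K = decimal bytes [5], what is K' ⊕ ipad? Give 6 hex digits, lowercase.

Key decimal bytes [5] = 05 is 1 byte ≤ B = 3; zero-pad to 3 bytes: K' = 05 00 00.
XOR each byte with 0x36: 05⊕36=33, 00⊕36=36, 00⊕36=36.

333636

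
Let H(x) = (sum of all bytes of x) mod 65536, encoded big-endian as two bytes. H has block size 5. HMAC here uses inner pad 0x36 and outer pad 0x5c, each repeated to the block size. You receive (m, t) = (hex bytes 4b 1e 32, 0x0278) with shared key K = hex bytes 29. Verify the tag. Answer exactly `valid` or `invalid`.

Key hex bytes 29 is 1 byte ≤ B = 5; zero-pad to 5 bytes: K' = 29 00 00 00 00.
K' ⊕ ipad = 1f 36 36 36 36; K' ⊕ opad = 75 5c 5c 5c 5c.
Inner hash: sum = 31+54+54+54+54+75+30+50 = 402 → 01 92.
Outer hash (recomputed tag): sum = 117+92+92+92+92+1+146 = 632 → 02 78.
Recomputed tag = 0278; claimed = 0278 → match.

valid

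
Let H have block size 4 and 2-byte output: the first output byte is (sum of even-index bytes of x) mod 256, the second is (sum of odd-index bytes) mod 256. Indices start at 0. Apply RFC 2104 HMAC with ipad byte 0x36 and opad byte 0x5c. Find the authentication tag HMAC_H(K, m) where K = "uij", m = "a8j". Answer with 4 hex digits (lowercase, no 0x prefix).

Key "uij" = 75 69 6a is 3 bytes ≤ B = 4; zero-pad to 4 bytes: K' = 75 69 6a 00.
K' ⊕ ipad = 43 5f 5c 36.  K' ⊕ opad = 29 35 36 5c.
Inner input = (K'⊕ipad) ∥ m = 43 5f 5c 36 ∥ 61 38 6a.
Inner hash: even-index sum = 362 mod 256 = 106; odd-index sum = 205 mod 256 = 205 → 6a cd.
Outer input = (K'⊕opad) ∥ inner = 29 35 36 5c ∥ 6a cd.
Outer hash (tag): even-index sum = 201 mod 256 = 201; odd-index sum = 350 mod 256 = 94 → c9 5e.

c95e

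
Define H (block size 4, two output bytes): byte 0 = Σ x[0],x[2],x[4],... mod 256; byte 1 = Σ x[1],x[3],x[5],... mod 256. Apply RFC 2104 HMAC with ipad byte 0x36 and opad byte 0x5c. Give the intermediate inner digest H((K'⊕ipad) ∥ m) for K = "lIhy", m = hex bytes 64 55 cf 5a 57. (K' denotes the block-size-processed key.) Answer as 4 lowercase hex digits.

Key "lIhy" = 6c 49 68 79 is exactly B = 4 bytes: K' = 6c 49 68 79.
K' ⊕ ipad = 5a 7f 5e 4f.
Inner input = 5a 7f 5e 4f ∥ 64 55 cf 5a 57.
Inner hash: even-index sum = 578 mod 256 = 66; odd-index sum = 381 mod 256 = 125 → 42 7d.

427d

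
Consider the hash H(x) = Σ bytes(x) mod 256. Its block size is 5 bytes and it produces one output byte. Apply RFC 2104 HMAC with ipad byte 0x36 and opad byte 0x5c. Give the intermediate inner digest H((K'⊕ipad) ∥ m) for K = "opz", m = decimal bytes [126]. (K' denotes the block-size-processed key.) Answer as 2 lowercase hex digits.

Key "opz" = 6f 70 7a is 3 bytes ≤ B = 5; zero-pad to 5 bytes: K' = 6f 70 7a 00 00.
K' ⊕ ipad = 59 46 4c 36 36.
Inner input = 59 46 4c 36 36 ∥ 7e.
Inner hash: sum = 89+70+76+54+54+126 = 469; mod 256 = 213 → d5.

d5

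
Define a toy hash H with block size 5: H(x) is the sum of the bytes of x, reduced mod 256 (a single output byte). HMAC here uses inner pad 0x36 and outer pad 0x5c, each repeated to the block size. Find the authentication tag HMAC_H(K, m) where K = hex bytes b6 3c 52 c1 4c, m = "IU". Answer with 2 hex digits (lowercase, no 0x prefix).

02

Key hex bytes b6 3c 52 c1 4c is exactly B = 5 bytes: K' = b6 3c 52 c1 4c.
K' ⊕ ipad = 80 0a 64 f7 7a.  K' ⊕ opad = ea 60 0e 9d 10.
Inner input = (K'⊕ipad) ∥ m = 80 0a 64 f7 7a ∥ 49 55.
Inner hash: sum = 128+10+100+247+122+73+85 = 765; mod 256 = 253 → fd.
Outer input = (K'⊕opad) ∥ inner = ea 60 0e 9d 10 ∥ fd.
Outer hash (tag): sum = 234+96+14+157+16+253 = 770; mod 256 = 2 → 02.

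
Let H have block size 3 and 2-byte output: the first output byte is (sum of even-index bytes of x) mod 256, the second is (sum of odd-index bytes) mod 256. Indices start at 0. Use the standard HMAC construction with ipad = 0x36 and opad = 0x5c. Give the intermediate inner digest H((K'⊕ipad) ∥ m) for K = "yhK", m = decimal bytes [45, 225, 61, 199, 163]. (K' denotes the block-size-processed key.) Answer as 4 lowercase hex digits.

746b

Key "yhK" = 79 68 4b is exactly B = 3 bytes: K' = 79 68 4b.
K' ⊕ ipad = 4f 5e 7d.
Inner input = 4f 5e 7d ∥ 2d e1 3d c7 a3.
Inner hash: even-index sum = 628 mod 256 = 116; odd-index sum = 363 mod 256 = 107 → 74 6b.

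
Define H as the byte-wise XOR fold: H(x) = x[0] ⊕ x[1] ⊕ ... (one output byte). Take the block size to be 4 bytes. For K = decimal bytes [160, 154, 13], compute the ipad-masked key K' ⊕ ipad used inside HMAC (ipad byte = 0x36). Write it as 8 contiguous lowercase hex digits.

96ac3b36

Key decimal bytes [160, 154, 13] = a0 9a 0d is 3 bytes ≤ B = 4; zero-pad to 4 bytes: K' = a0 9a 0d 00.
XOR each byte with 0x36: a0⊕36=96, 9a⊕36=ac, 0d⊕36=3b, 00⊕36=36.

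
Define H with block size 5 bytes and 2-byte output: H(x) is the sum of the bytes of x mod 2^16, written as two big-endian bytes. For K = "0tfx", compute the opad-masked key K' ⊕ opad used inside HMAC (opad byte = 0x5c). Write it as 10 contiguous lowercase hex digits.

6c283a245c

Key "0tfx" = 30 74 66 78 is 4 bytes ≤ B = 5; zero-pad to 5 bytes: K' = 30 74 66 78 00.
XOR each byte with 0x5c: 30⊕5c=6c, 74⊕5c=28, 66⊕5c=3a, 78⊕5c=24, 00⊕5c=5c.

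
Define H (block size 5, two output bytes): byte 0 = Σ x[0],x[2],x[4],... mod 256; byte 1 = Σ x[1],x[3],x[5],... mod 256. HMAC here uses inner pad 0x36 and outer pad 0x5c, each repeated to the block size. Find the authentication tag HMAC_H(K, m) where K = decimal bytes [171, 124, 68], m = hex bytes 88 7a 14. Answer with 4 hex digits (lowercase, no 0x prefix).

873b

Key decimal bytes [171, 124, 68] = ab 7c 44 is 3 bytes ≤ B = 5; zero-pad to 5 bytes: K' = ab 7c 44 00 00.
K' ⊕ ipad = 9d 4a 72 36 36.  K' ⊕ opad = f7 20 18 5c 5c.
Inner input = (K'⊕ipad) ∥ m = 9d 4a 72 36 36 ∥ 88 7a 14.
Inner hash: even-index sum = 447 mod 256 = 191; odd-index sum = 284 mod 256 = 28 → bf 1c.
Outer input = (K'⊕opad) ∥ inner = f7 20 18 5c 5c ∥ bf 1c.
Outer hash (tag): even-index sum = 391 mod 256 = 135; odd-index sum = 315 mod 256 = 59 → 87 3b.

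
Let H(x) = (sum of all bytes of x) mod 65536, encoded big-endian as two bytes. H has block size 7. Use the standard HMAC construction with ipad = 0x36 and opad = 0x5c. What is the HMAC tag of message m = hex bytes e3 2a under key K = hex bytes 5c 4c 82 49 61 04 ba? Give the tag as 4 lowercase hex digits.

02bb

Key hex bytes 5c 4c 82 49 61 04 ba is exactly B = 7 bytes: K' = 5c 4c 82 49 61 04 ba.
K' ⊕ ipad = 6a 7a b4 7f 57 32 8c.  K' ⊕ opad = 00 10 de 15 3d 58 e6.
Inner input = (K'⊕ipad) ∥ m = 6a 7a b4 7f 57 32 8c ∥ e3 2a.
Inner hash: sum = 106+122+180+127+87+50+140+227+42 = 1081 → 04 39.
Outer input = (K'⊕opad) ∥ inner = 00 10 de 15 3d 58 e6 ∥ 04 39.
Outer hash (tag): sum = 0+16+222+21+61+88+230+4+57 = 699 → 02 bb.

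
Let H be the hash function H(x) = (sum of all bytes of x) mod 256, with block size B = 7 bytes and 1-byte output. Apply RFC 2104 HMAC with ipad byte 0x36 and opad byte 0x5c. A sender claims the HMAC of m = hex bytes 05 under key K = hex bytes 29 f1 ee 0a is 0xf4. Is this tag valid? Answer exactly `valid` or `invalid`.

Key hex bytes 29 f1 ee 0a is 4 bytes ≤ B = 7; zero-pad to 7 bytes: K' = 29 f1 ee 0a 00 00 00.
K' ⊕ ipad = 1f c7 d8 3c 36 36 36; K' ⊕ opad = 75 ad b2 56 5c 5c 5c.
Inner hash: sum = 31+199+216+60+54+54+54+5 = 673; mod 256 = 161 → a1.
Outer hash (recomputed tag): sum = 117+173+178+86+92+92+92+161 = 991; mod 256 = 223 → df.
Recomputed tag = df; claimed = f4 → mismatch.

invalid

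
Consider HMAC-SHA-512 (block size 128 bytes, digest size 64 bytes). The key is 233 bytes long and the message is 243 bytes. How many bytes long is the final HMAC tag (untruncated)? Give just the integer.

The tag is one SHA-512 digest: 64 bytes.

64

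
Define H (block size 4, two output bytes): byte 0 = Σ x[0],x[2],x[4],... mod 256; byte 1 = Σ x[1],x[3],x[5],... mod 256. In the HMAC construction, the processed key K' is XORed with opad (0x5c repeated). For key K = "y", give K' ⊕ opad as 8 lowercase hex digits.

Key "y" = 79 is 1 byte ≤ B = 4; zero-pad to 4 bytes: K' = 79 00 00 00.
XOR each byte with 0x5c: 79⊕5c=25, 00⊕5c=5c, 00⊕5c=5c, 00⊕5c=5c.

255c5c5c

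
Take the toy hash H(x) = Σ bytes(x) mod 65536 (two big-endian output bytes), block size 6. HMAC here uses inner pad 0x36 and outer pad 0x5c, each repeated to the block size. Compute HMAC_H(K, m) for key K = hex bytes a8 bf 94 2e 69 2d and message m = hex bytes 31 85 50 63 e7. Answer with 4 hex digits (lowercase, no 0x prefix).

Key hex bytes a8 bf 94 2e 69 2d is exactly B = 6 bytes: K' = a8 bf 94 2e 69 2d.
K' ⊕ ipad = 9e 89 a2 18 5f 1b.  K' ⊕ opad = f4 e3 c8 72 35 71.
Inner input = (K'⊕ipad) ∥ m = 9e 89 a2 18 5f 1b ∥ 31 85 50 63 e7.
Inner hash: sum = 158+137+162+24+95+27+49+133+80+99+231 = 1195 → 04 ab.
Outer input = (K'⊕opad) ∥ inner = f4 e3 c8 72 35 71 ∥ 04 ab.
Outer hash (tag): sum = 244+227+200+114+53+113+4+171 = 1126 → 04 66.

0466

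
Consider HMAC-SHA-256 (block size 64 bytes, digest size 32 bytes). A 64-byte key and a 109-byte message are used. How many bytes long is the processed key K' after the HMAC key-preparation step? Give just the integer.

64

Key is 64 ≤ 64 bytes, zero-padded: |K'| = 64.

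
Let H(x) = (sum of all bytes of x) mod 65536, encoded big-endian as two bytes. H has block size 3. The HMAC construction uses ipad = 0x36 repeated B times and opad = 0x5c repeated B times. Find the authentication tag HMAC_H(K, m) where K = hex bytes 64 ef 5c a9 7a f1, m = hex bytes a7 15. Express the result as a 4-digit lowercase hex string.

0178

Key hex bytes 64 ef 5c a9 7a f1 is 6 bytes > B = 3, so hash it first: H(key) = 03 c3, then zero-pad to 3 bytes: K' = 03 c3 00.
K' ⊕ ipad = 35 f5 36.  K' ⊕ opad = 5f 9f 5c.
Inner input = (K'⊕ipad) ∥ m = 35 f5 36 ∥ a7 15.
Inner hash: sum = 53+245+54+167+21 = 540 → 02 1c.
Outer input = (K'⊕opad) ∥ inner = 5f 9f 5c ∥ 02 1c.
Outer hash (tag): sum = 95+159+92+2+28 = 376 → 01 78.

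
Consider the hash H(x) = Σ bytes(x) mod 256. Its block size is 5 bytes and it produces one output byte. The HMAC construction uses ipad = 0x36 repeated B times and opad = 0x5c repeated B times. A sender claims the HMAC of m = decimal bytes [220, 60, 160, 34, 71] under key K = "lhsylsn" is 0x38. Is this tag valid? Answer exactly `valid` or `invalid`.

Key "lhsylsn" = 6c 68 73 79 6c 73 6e is 7 bytes > B = 5, so hash it first: H(key) = 0d, then zero-pad to 5 bytes: K' = 0d 00 00 00 00.
K' ⊕ ipad = 3b 36 36 36 36; K' ⊕ opad = 51 5c 5c 5c 5c.
Inner hash: sum = 59+54+54+54+54+220+60+160+34+71 = 820; mod 256 = 52 → 34.
Outer hash (recomputed tag): sum = 81+92+92+92+92+52 = 501; mod 256 = 245 → f5.
Recomputed tag = f5; claimed = 38 → mismatch.

invalid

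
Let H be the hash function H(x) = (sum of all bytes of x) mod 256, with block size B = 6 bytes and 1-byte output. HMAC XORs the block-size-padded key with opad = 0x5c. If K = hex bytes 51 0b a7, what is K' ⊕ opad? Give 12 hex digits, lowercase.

0d57fb5c5c5c

Key hex bytes 51 0b a7 is 3 bytes ≤ B = 6; zero-pad to 6 bytes: K' = 51 0b a7 00 00 00.
XOR each byte with 0x5c: 51⊕5c=0d, 0b⊕5c=57, a7⊕5c=fb, 00⊕5c=5c, 00⊕5c=5c, 00⊕5c=5c.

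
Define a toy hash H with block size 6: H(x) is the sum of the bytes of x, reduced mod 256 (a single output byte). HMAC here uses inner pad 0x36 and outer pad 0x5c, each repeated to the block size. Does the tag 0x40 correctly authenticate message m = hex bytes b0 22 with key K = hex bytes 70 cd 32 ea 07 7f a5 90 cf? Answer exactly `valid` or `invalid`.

valid

Key hex bytes 70 cd 32 ea 07 7f a5 90 cf is 9 bytes > B = 6, so hash it first: H(key) = e3, then zero-pad to 6 bytes: K' = e3 00 00 00 00 00.
K' ⊕ ipad = d5 36 36 36 36 36; K' ⊕ opad = bf 5c 5c 5c 5c 5c.
Inner hash: sum = 213+54+54+54+54+54+176+34 = 693; mod 256 = 181 → b5.
Outer hash (recomputed tag): sum = 191+92+92+92+92+92+181 = 832; mod 256 = 64 → 40.
Recomputed tag = 40; claimed = 40 → match.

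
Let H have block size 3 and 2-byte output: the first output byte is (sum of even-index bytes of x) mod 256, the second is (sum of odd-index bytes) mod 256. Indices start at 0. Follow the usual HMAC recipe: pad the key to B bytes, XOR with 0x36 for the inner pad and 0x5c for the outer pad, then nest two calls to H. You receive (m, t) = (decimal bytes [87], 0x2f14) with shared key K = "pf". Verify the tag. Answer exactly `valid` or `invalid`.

invalid

Key "pf" = 70 66 is 2 bytes ≤ B = 3; zero-pad to 3 bytes: K' = 70 66 00.
K' ⊕ ipad = 46 50 36; K' ⊕ opad = 2c 3a 5c.
Inner hash: even-index sum = 124 mod 256 = 124; odd-index sum = 167 mod 256 = 167 → 7c a7.
Outer hash (recomputed tag): even-index sum = 303 mod 256 = 47; odd-index sum = 182 mod 256 = 182 → 2f b6.
Recomputed tag = 2fb6; claimed = 2f14 → mismatch.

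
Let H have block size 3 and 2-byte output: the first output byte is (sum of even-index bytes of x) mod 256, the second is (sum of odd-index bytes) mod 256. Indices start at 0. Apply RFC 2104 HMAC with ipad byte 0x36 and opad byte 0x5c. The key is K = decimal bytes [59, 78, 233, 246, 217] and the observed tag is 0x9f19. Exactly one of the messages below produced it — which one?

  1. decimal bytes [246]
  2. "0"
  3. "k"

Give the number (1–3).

Key decimal bytes [59, 78, 233, 246, 217] = 3b 4e e9 f6 d9 is 5 bytes > B = 3, so hash it first: H(key) = fd 44, then zero-pad to 3 bytes: K' = fd 44 00.
K' ⊕ ipad = cb 72 36; K' ⊕ opad = a1 18 5c.
m1: inner = H(cb 72 36 f6) = 01 68; tag = H(a1 18 5c 01 68) = 6519
m2: inner = H(cb 72 36 30) = 01 a2; tag = H(a1 18 5c 01 a2) = 9f19 ← matches
m3: inner = H(cb 72 36 6b) = 01 dd; tag = H(a1 18 5c 01 dd) = da19

2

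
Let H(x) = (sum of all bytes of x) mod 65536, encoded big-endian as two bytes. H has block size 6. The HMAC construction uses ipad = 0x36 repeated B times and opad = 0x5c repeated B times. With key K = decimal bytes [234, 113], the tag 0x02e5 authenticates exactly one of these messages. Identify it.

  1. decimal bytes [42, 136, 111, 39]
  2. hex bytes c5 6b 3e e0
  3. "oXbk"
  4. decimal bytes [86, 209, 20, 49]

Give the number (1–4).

3

Key decimal bytes [234, 113] = ea 71 is 2 bytes ≤ B = 6; zero-pad to 6 bytes: K' = ea 71 00 00 00 00.
K' ⊕ ipad = dc 47 36 36 36 36; K' ⊕ opad = b6 2d 5c 5c 5c 5c.
m1: inner = H(dc 47 36 36 36 36 2a 88 6f 27) = 03 43; tag = H(b6 2d 5c 5c 5c 5c 03 43) = 0299
m2: inner = H(dc 47 36 36 36 36 c5 6b 3e e0) = 04 49; tag = H(b6 2d 5c 5c 5c 5c 04 49) = 02a0
m3: inner = H(dc 47 36 36 36 36 6f 58 62 6b) = 03 8f; tag = H(b6 2d 5c 5c 5c 5c 03 8f) = 02e5 ← matches
m4: inner = H(dc 47 36 36 36 36 56 d1 14 31) = 03 67; tag = H(b6 2d 5c 5c 5c 5c 03 67) = 02bd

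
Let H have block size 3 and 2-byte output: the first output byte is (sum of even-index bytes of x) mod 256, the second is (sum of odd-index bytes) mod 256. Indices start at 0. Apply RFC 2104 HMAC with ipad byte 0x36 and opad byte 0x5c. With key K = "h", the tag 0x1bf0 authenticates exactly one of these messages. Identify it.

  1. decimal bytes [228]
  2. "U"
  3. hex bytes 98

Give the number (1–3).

2

Key "h" = 68 is 1 byte ≤ B = 3; zero-pad to 3 bytes: K' = 68 00 00.
K' ⊕ ipad = 5e 36 36; K' ⊕ opad = 34 5c 5c.
m1: inner = H(5e 36 36 e4) = 94 1a; tag = H(34 5c 5c 94 1a) = aaf0
m2: inner = H(5e 36 36 55) = 94 8b; tag = H(34 5c 5c 94 8b) = 1bf0 ← matches
m3: inner = H(5e 36 36 98) = 94 ce; tag = H(34 5c 5c 94 ce) = 5ef0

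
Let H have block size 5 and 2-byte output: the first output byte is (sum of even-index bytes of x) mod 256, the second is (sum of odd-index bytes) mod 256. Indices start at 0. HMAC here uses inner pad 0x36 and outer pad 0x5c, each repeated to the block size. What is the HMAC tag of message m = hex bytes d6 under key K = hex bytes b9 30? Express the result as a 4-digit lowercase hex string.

afc3

Key hex bytes b9 30 is 2 bytes ≤ B = 5; zero-pad to 5 bytes: K' = b9 30 00 00 00.
K' ⊕ ipad = 8f 06 36 36 36.  K' ⊕ opad = e5 6c 5c 5c 5c.
Inner input = (K'⊕ipad) ∥ m = 8f 06 36 36 36 ∥ d6.
Inner hash: even-index sum = 251 mod 256 = 251; odd-index sum = 274 mod 256 = 18 → fb 12.
Outer input = (K'⊕opad) ∥ inner = e5 6c 5c 5c 5c ∥ fb 12.
Outer hash (tag): even-index sum = 431 mod 256 = 175; odd-index sum = 451 mod 256 = 195 → af c3.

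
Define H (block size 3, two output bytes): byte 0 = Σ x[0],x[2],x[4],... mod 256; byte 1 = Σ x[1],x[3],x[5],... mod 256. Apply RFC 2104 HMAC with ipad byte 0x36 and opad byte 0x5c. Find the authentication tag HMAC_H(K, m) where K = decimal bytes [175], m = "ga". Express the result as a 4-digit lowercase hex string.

ec8c

Key decimal bytes [175] = af is 1 byte ≤ B = 3; zero-pad to 3 bytes: K' = af 00 00.
K' ⊕ ipad = 99 36 36.  K' ⊕ opad = f3 5c 5c.
Inner input = (K'⊕ipad) ∥ m = 99 36 36 ∥ 67 61.
Inner hash: even-index sum = 304 mod 256 = 48; odd-index sum = 157 mod 256 = 157 → 30 9d.
Outer input = (K'⊕opad) ∥ inner = f3 5c 5c ∥ 30 9d.
Outer hash (tag): even-index sum = 492 mod 256 = 236; odd-index sum = 140 mod 256 = 140 → ec 8c.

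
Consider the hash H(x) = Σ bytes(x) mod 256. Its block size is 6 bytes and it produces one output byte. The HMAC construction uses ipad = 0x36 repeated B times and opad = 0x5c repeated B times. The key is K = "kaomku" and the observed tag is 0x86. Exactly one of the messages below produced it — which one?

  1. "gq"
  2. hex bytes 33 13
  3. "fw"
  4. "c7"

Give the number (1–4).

2

Key "kaomku" = 6b 61 6f 6d 6b 75 is exactly B = 6 bytes: K' = 6b 61 6f 6d 6b 75.
K' ⊕ ipad = 5d 57 59 5b 5d 43; K' ⊕ opad = 37 3d 33 31 37 29.
m1: inner = H(5d 57 59 5b 5d 43 67 71) = e0; tag = H(37 3d 33 31 37 29 e0) = 18
m2: inner = H(5d 57 59 5b 5d 43 33 13) = 4e; tag = H(37 3d 33 31 37 29 4e) = 86 ← matches
m3: inner = H(5d 57 59 5b 5d 43 66 77) = e5; tag = H(37 3d 33 31 37 29 e5) = 1d
m4: inner = H(5d 57 59 5b 5d 43 63 37) = a2; tag = H(37 3d 33 31 37 29 a2) = da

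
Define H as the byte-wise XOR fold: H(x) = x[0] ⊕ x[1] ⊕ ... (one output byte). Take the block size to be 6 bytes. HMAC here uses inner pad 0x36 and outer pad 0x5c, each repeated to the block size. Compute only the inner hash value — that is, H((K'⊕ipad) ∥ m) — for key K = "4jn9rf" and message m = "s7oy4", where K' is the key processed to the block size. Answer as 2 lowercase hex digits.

7b

Key "4jn9rf" = 34 6a 6e 39 72 66 is exactly B = 6 bytes: K' = 34 6a 6e 39 72 66.
K' ⊕ ipad = 02 5c 58 0f 44 50.
Inner input = 02 5c 58 0f 44 50 ∥ 73 37 6f 79 34.
Inner hash: XOR 02⊕5c⊕58⊕0f⊕44⊕50⊕73⊕37⊕6f⊕79⊕34 = 7b.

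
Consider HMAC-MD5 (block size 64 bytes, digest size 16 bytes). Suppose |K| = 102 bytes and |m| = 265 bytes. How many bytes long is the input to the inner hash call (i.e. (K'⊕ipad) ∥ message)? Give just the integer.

Key is 102 > 64 bytes, so it is hashed to 16 bytes then zero-padded to 64: |K'| = 64.
Inner input = (K'⊕ipad) ∥ m → 64 + 265 = 329 bytes.

329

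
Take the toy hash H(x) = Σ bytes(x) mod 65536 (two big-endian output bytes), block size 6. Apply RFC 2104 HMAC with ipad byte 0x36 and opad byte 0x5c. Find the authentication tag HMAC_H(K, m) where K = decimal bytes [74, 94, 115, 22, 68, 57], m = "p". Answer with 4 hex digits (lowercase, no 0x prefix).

Key decimal bytes [74, 94, 115, 22, 68, 57] = 4a 5e 73 16 44 39 is exactly B = 6 bytes: K' = 4a 5e 73 16 44 39.
K' ⊕ ipad = 7c 68 45 20 72 0f.  K' ⊕ opad = 16 02 2f 4a 18 65.
Inner input = (K'⊕ipad) ∥ m = 7c 68 45 20 72 0f ∥ 70.
Inner hash: sum = 124+104+69+32+114+15+112 = 570 → 02 3a.
Outer input = (K'⊕opad) ∥ inner = 16 02 2f 4a 18 65 ∥ 02 3a.
Outer hash (tag): sum = 22+2+47+74+24+101+2+58 = 330 → 01 4a.

014a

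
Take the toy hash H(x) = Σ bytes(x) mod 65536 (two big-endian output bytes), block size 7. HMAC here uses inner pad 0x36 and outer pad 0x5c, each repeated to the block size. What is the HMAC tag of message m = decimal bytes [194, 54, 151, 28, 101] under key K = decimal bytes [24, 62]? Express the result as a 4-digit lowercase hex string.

Key decimal bytes [24, 62] = 18 3e is 2 bytes ≤ B = 7; zero-pad to 7 bytes: K' = 18 3e 00 00 00 00 00.
K' ⊕ ipad = 2e 08 36 36 36 36 36.  K' ⊕ opad = 44 62 5c 5c 5c 5c 5c.
Inner input = (K'⊕ipad) ∥ m = 2e 08 36 36 36 36 36 ∥ c2 36 97 1c 65.
Inner hash: sum = 46+8+54+54+54+54+54+194+54+151+28+101 = 852 → 03 54.
Outer input = (K'⊕opad) ∥ inner = 44 62 5c 5c 5c 5c 5c ∥ 03 54.
Outer hash (tag): sum = 68+98+92+92+92+92+92+3+84 = 713 → 02 c9.

02c9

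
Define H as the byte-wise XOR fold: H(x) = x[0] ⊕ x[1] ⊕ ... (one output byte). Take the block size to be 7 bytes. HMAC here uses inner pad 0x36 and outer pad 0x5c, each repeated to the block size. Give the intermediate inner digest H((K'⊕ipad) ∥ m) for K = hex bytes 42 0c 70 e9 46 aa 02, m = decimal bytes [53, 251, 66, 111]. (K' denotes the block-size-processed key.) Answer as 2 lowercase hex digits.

Key hex bytes 42 0c 70 e9 46 aa 02 is exactly B = 7 bytes: K' = 42 0c 70 e9 46 aa 02.
K' ⊕ ipad = 74 3a 46 df 70 9c 34.
Inner input = 74 3a 46 df 70 9c 34 ∥ 35 fb 42 6f.
Inner hash: XOR 74⊕3a⊕46⊕df⊕70⊕9c⊕34⊕35⊕fb⊕42⊕6f = ec.

ec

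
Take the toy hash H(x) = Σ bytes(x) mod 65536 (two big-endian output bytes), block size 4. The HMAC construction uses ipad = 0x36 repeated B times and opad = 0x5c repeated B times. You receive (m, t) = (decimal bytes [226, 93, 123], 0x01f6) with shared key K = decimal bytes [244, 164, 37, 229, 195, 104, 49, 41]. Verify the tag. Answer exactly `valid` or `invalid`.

Key decimal bytes [244, 164, 37, 229, 195, 104, 49, 41] = f4 a4 25 e5 c3 68 31 29 is 8 bytes > B = 4, so hash it first: H(key) = 04 27, then zero-pad to 4 bytes: K' = 04 27 00 00.
K' ⊕ ipad = 32 11 36 36; K' ⊕ opad = 58 7b 5c 5c.
Inner hash: sum = 50+17+54+54+226+93+123 = 617 → 02 69.
Outer hash (recomputed tag): sum = 88+123+92+92+2+105 = 502 → 01 f6.
Recomputed tag = 01f6; claimed = 01f6 → match.

valid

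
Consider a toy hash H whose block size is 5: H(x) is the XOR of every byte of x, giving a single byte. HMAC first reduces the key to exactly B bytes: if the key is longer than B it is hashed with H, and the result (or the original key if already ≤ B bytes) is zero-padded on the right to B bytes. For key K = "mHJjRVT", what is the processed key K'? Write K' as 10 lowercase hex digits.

|K| = 7 > B = 5, so first hash the key.
H(K): XOR 6d⊕48⊕4a⊕6a⊕52⊕56⊕54 = 55.
Zero-pad H(K) = 55 to 5 bytes: K' = 55 00 00 00 00.

5500000000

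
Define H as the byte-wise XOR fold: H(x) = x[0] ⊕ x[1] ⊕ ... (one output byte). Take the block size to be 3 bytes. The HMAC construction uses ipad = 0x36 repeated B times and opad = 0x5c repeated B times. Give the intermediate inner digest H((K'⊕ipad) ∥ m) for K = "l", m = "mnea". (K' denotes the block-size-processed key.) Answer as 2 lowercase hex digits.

Key "l" = 6c is 1 byte ≤ B = 3; zero-pad to 3 bytes: K' = 6c 00 00.
K' ⊕ ipad = 5a 36 36.
Inner input = 5a 36 36 ∥ 6d 6e 65 61.
Inner hash: XOR 5a⊕36⊕36⊕6d⊕6e⊕65⊕61 = 5d.

5d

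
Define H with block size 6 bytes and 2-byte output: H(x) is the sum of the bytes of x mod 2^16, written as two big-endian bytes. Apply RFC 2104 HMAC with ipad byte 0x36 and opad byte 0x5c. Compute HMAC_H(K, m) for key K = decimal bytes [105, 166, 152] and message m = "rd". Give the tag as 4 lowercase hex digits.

031f

Key decimal bytes [105, 166, 152] = 69 a6 98 is 3 bytes ≤ B = 6; zero-pad to 6 bytes: K' = 69 a6 98 00 00 00.
K' ⊕ ipad = 5f 90 ae 36 36 36.  K' ⊕ opad = 35 fa c4 5c 5c 5c.
Inner input = (K'⊕ipad) ∥ m = 5f 90 ae 36 36 36 ∥ 72 64.
Inner hash: sum = 95+144+174+54+54+54+114+100 = 789 → 03 15.
Outer input = (K'⊕opad) ∥ inner = 35 fa c4 5c 5c 5c ∥ 03 15.
Outer hash (tag): sum = 53+250+196+92+92+92+3+21 = 799 → 03 1f.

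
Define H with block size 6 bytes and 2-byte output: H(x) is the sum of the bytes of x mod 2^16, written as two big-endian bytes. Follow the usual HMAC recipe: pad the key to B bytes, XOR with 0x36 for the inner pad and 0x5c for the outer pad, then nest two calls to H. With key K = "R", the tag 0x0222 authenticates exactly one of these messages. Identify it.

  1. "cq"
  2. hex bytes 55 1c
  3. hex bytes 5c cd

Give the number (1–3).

Key "R" = 52 is 1 byte ≤ B = 6; zero-pad to 6 bytes: K' = 52 00 00 00 00 00.
K' ⊕ ipad = 64 36 36 36 36 36; K' ⊕ opad = 0e 5c 5c 5c 5c 5c.
m1: inner = H(64 36 36 36 36 36 63 71) = 02 46; tag = H(0e 5c 5c 5c 5c 5c 02 46) = 0222 ← matches
m2: inner = H(64 36 36 36 36 36 55 1c) = 01 e3; tag = H(0e 5c 5c 5c 5c 5c 01 e3) = 02be
m3: inner = H(64 36 36 36 36 36 5c cd) = 02 9b; tag = H(0e 5c 5c 5c 5c 5c 02 9b) = 0277

1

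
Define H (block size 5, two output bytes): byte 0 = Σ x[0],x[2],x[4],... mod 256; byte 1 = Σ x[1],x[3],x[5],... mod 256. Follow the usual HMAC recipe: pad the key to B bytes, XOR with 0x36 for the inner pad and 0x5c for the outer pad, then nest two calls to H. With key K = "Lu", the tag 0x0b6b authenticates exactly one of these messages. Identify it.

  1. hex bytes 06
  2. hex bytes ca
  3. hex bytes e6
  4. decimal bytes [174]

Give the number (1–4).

2

Key "Lu" = 4c 75 is 2 bytes ≤ B = 5; zero-pad to 5 bytes: K' = 4c 75 00 00 00.
K' ⊕ ipad = 7a 43 36 36 36; K' ⊕ opad = 10 29 5c 5c 5c.
m1: inner = H(7a 43 36 36 36 06) = e6 7f; tag = H(10 29 5c 5c 5c e6 7f) = 476b
m2: inner = H(7a 43 36 36 36 ca) = e6 43; tag = H(10 29 5c 5c 5c e6 43) = 0b6b ← matches
m3: inner = H(7a 43 36 36 36 e6) = e6 5f; tag = H(10 29 5c 5c 5c e6 5f) = 276b
m4: inner = H(7a 43 36 36 36 ae) = e6 27; tag = H(10 29 5c 5c 5c e6 27) = ef6b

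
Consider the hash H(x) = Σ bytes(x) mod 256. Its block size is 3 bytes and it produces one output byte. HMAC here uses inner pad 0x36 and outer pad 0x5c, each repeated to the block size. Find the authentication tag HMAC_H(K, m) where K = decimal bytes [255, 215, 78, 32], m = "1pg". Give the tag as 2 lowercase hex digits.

b6

Key decimal bytes [255, 215, 78, 32] = ff d7 4e 20 is 4 bytes > B = 3, so hash it first: H(key) = 44, then zero-pad to 3 bytes: K' = 44 00 00.
K' ⊕ ipad = 72 36 36.  K' ⊕ opad = 18 5c 5c.
Inner input = (K'⊕ipad) ∥ m = 72 36 36 ∥ 31 70 67.
Inner hash: sum = 114+54+54+49+112+103 = 486; mod 256 = 230 → e6.
Outer input = (K'⊕opad) ∥ inner = 18 5c 5c ∥ e6.
Outer hash (tag): sum = 24+92+92+230 = 438; mod 256 = 182 → b6.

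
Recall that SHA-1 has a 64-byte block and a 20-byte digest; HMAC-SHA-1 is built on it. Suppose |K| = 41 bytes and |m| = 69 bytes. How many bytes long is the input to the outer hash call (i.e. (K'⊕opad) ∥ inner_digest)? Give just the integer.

84

Key is 41 ≤ 64 bytes, zero-padded: |K'| = 64.
Outer input = (K'⊕opad) ∥ H(inner) → 64 + 20 = 84 bytes.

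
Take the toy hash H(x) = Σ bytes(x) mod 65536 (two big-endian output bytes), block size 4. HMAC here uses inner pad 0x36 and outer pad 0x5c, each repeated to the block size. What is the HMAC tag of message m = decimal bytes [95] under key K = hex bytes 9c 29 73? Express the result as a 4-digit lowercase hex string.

0264

Key hex bytes 9c 29 73 is 3 bytes ≤ B = 4; zero-pad to 4 bytes: K' = 9c 29 73 00.
K' ⊕ ipad = aa 1f 45 36.  K' ⊕ opad = c0 75 2f 5c.
Inner input = (K'⊕ipad) ∥ m = aa 1f 45 36 ∥ 5f.
Inner hash: sum = 170+31+69+54+95 = 419 → 01 a3.
Outer input = (K'⊕opad) ∥ inner = c0 75 2f 5c ∥ 01 a3.
Outer hash (tag): sum = 192+117+47+92+1+163 = 612 → 02 64.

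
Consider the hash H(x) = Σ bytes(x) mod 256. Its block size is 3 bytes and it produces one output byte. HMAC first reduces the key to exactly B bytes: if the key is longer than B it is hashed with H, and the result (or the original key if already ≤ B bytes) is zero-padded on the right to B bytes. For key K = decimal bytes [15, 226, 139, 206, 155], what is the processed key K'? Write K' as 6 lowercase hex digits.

|K| = 5 > B = 3, so first hash the key.
H(K): sum = 15+226+139+206+155 = 741; mod 256 = 229 → e5.
Zero-pad H(K) = e5 to 3 bytes: K' = e5 00 00.

e50000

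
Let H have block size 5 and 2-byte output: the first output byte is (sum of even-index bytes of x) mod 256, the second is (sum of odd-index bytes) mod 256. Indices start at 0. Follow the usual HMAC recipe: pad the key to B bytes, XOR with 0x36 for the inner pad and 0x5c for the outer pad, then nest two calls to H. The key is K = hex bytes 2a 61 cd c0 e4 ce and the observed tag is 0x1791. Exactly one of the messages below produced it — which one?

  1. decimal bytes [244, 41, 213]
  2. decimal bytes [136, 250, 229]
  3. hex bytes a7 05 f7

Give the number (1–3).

1

Key hex bytes 2a 61 cd c0 e4 ce is 6 bytes > B = 5, so hash it first: H(key) = db ef, then zero-pad to 5 bytes: K' = db ef 00 00 00.
K' ⊕ ipad = ed d9 36 36 36; K' ⊕ opad = 87 b3 5c 5c 5c.
m1: inner = H(ed d9 36 36 36 f4 29 d5) = 82 d8; tag = H(87 b3 5c 5c 5c 82 d8) = 1791 ← matches
m2: inner = H(ed d9 36 36 36 88 fa e5) = 53 7c; tag = H(87 b3 5c 5c 5c 53 7c) = bb62
m3: inner = H(ed d9 36 36 36 a7 05 f7) = 5e ad; tag = H(87 b3 5c 5c 5c 5e ad) = ec6d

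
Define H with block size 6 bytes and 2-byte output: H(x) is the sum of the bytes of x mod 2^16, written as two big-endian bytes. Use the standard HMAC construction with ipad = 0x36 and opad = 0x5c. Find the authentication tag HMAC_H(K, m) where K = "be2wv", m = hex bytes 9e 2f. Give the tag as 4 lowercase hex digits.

Key "be2wv" = 62 65 32 77 76 is 5 bytes ≤ B = 6; zero-pad to 6 bytes: K' = 62 65 32 77 76 00.
K' ⊕ ipad = 54 53 04 41 40 36.  K' ⊕ opad = 3e 39 6e 2b 2a 5c.
Inner input = (K'⊕ipad) ∥ m = 54 53 04 41 40 36 ∥ 9e 2f.
Inner hash: sum = 84+83+4+65+64+54+158+47 = 559 → 02 2f.
Outer input = (K'⊕opad) ∥ inner = 3e 39 6e 2b 2a 5c ∥ 02 2f.
Outer hash (tag): sum = 62+57+110+43+42+92+2+47 = 455 → 01 c7.

01c7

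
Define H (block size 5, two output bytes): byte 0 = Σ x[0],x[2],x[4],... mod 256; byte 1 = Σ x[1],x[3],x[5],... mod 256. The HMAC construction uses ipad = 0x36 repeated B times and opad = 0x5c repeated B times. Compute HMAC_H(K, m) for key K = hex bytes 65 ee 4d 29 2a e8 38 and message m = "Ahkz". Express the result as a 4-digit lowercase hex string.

Key hex bytes 65 ee 4d 29 2a e8 38 is 7 bytes > B = 5, so hash it first: H(key) = 14 ff, then zero-pad to 5 bytes: K' = 14 ff 00 00 00.
K' ⊕ ipad = 22 c9 36 36 36.  K' ⊕ opad = 48 a3 5c 5c 5c.
Inner input = (K'⊕ipad) ∥ m = 22 c9 36 36 36 ∥ 41 68 6b 7a.
Inner hash: even-index sum = 368 mod 256 = 112; odd-index sum = 427 mod 256 = 171 → 70 ab.
Outer input = (K'⊕opad) ∥ inner = 48 a3 5c 5c 5c ∥ 70 ab.
Outer hash (tag): even-index sum = 427 mod 256 = 171; odd-index sum = 367 mod 256 = 111 → ab 6f.

ab6f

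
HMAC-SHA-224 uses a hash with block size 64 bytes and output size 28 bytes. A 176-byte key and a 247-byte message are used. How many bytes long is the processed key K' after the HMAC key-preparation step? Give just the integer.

64

Key is 176 > 64 bytes, so it is hashed to 28 bytes then zero-padded to 64: |K'| = 64.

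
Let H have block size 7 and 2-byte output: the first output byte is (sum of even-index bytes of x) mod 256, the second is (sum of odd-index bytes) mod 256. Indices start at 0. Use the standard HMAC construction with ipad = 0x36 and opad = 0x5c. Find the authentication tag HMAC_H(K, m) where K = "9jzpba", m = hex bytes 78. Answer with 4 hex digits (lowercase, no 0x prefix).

9684

Key "9jzpba" = 39 6a 7a 70 62 61 is 6 bytes ≤ B = 7; zero-pad to 7 bytes: K' = 39 6a 7a 70 62 61 00.
K' ⊕ ipad = 0f 5c 4c 46 54 57 36.  K' ⊕ opad = 65 36 26 2c 3e 3d 5c.
Inner input = (K'⊕ipad) ∥ m = 0f 5c 4c 46 54 57 36 ∥ 78.
Inner hash: even-index sum = 229 mod 256 = 229; odd-index sum = 369 mod 256 = 113 → e5 71.
Outer input = (K'⊕opad) ∥ inner = 65 36 26 2c 3e 3d 5c ∥ e5 71.
Outer hash (tag): even-index sum = 406 mod 256 = 150; odd-index sum = 388 mod 256 = 132 → 96 84.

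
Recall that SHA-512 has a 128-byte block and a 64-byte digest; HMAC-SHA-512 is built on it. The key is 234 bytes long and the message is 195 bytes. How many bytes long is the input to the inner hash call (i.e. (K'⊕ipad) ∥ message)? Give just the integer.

323

Key is 234 > 128 bytes, so it is hashed to 64 bytes then zero-padded to 128: |K'| = 128.
Inner input = (K'⊕ipad) ∥ m → 128 + 195 = 323 bytes.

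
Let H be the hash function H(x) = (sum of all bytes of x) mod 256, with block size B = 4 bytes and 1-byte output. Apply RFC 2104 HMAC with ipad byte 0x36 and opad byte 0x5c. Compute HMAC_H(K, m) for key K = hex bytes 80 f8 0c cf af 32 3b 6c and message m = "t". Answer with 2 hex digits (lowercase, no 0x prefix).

Key hex bytes 80 f8 0c cf af 32 3b 6c is 8 bytes > B = 4, so hash it first: H(key) = db, then zero-pad to 4 bytes: K' = db 00 00 00.
K' ⊕ ipad = ed 36 36 36.  K' ⊕ opad = 87 5c 5c 5c.
Inner input = (K'⊕ipad) ∥ m = ed 36 36 36 ∥ 74.
Inner hash: sum = 237+54+54+54+116 = 515; mod 256 = 3 → 03.
Outer input = (K'⊕opad) ∥ inner = 87 5c 5c 5c ∥ 03.
Outer hash (tag): sum = 135+92+92+92+3 = 414; mod 256 = 158 → 9e.

9e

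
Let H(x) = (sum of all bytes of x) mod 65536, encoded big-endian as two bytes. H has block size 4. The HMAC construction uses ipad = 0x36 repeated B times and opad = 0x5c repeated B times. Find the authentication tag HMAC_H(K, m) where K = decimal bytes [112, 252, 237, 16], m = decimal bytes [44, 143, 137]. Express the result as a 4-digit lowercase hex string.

Key decimal bytes [112, 252, 237, 16] = 70 fc ed 10 is exactly B = 4 bytes: K' = 70 fc ed 10.
K' ⊕ ipad = 46 ca db 26.  K' ⊕ opad = 2c a0 b1 4c.
Inner input = (K'⊕ipad) ∥ m = 46 ca db 26 ∥ 2c 8f 89.
Inner hash: sum = 70+202+219+38+44+143+137 = 853 → 03 55.
Outer input = (K'⊕opad) ∥ inner = 2c a0 b1 4c ∥ 03 55.
Outer hash (tag): sum = 44+160+177+76+3+85 = 545 → 02 21.

0221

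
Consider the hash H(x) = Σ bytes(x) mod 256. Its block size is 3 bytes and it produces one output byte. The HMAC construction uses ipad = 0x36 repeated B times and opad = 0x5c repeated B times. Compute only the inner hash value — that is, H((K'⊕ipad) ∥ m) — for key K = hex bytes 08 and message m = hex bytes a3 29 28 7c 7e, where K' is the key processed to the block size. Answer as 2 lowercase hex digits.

Key hex bytes 08 is 1 byte ≤ B = 3; zero-pad to 3 bytes: K' = 08 00 00.
K' ⊕ ipad = 3e 36 36.
Inner input = 3e 36 36 ∥ a3 29 28 7c 7e.
Inner hash: sum = 62+54+54+163+41+40+124+126 = 664; mod 256 = 152 → 98.

98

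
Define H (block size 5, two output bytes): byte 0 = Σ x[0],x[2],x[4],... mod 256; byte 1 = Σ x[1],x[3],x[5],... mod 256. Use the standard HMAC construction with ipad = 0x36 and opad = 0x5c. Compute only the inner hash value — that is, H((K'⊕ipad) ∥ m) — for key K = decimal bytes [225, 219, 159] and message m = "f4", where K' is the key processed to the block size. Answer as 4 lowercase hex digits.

ea89

Key decimal bytes [225, 219, 159] = e1 db 9f is 3 bytes ≤ B = 5; zero-pad to 5 bytes: K' = e1 db 9f 00 00.
K' ⊕ ipad = d7 ed a9 36 36.
Inner input = d7 ed a9 36 36 ∥ 66 34.
Inner hash: even-index sum = 490 mod 256 = 234; odd-index sum = 393 mod 256 = 137 → ea 89.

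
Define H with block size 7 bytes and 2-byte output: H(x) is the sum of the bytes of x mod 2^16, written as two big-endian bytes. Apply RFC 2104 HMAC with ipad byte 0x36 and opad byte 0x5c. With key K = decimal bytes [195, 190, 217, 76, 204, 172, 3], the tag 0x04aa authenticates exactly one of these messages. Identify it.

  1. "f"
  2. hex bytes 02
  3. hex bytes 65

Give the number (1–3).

2

Key decimal bytes [195, 190, 217, 76, 204, 172, 3] = c3 be d9 4c cc ac 03 is exactly B = 7 bytes: K' = c3 be d9 4c cc ac 03.
K' ⊕ ipad = f5 88 ef 7a fa 9a 35; K' ⊕ opad = 9f e2 85 10 90 f0 5f.
m1: inner = H(f5 88 ef 7a fa 9a 35 66) = 05 15; tag = H(9f e2 85 10 90 f0 5f 05 15) = 040f
m2: inner = H(f5 88 ef 7a fa 9a 35 02) = 04 b1; tag = H(9f e2 85 10 90 f0 5f 04 b1) = 04aa ← matches
m3: inner = H(f5 88 ef 7a fa 9a 35 65) = 05 14; tag = H(9f e2 85 10 90 f0 5f 05 14) = 040e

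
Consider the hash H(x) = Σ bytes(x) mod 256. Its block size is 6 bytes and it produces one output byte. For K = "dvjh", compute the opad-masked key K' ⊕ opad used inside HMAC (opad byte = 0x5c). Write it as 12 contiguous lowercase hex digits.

382a36345c5c

Key "dvjh" = 64 76 6a 68 is 4 bytes ≤ B = 6; zero-pad to 6 bytes: K' = 64 76 6a 68 00 00.
XOR each byte with 0x5c: 64⊕5c=38, 76⊕5c=2a, 6a⊕5c=36, 68⊕5c=34, 00⊕5c=5c, 00⊕5c=5c.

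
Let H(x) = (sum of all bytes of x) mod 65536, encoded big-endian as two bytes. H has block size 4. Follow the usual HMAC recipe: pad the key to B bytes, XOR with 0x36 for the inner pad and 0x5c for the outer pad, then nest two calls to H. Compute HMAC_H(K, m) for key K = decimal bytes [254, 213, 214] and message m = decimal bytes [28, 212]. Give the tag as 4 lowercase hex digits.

Key decimal bytes [254, 213, 214] = fe d5 d6 is 3 bytes ≤ B = 4; zero-pad to 4 bytes: K' = fe d5 d6 00.
K' ⊕ ipad = c8 e3 e0 36.  K' ⊕ opad = a2 89 8a 5c.
Inner input = (K'⊕ipad) ∥ m = c8 e3 e0 36 ∥ 1c d4.
Inner hash: sum = 200+227+224+54+28+212 = 945 → 03 b1.
Outer input = (K'⊕opad) ∥ inner = a2 89 8a 5c ∥ 03 b1.
Outer hash (tag): sum = 162+137+138+92+3+177 = 709 → 02 c5.

02c5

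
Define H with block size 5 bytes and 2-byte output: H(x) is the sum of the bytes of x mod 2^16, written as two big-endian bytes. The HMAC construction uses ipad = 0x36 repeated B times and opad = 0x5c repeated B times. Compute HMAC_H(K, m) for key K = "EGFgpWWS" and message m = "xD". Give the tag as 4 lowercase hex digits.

Key "EGFgpWWS" = 45 47 46 67 70 57 57 53 is 8 bytes > B = 5, so hash it first: H(key) = 02 aa, then zero-pad to 5 bytes: K' = 02 aa 00 00 00.
K' ⊕ ipad = 34 9c 36 36 36.  K' ⊕ opad = 5e f6 5c 5c 5c.
Inner input = (K'⊕ipad) ∥ m = 34 9c 36 36 36 ∥ 78 44.
Inner hash: sum = 52+156+54+54+54+120+68 = 558 → 02 2e.
Outer input = (K'⊕opad) ∥ inner = 5e f6 5c 5c 5c ∥ 02 2e.
Outer hash (tag): sum = 94+246+92+92+92+2+46 = 664 → 02 98.

0298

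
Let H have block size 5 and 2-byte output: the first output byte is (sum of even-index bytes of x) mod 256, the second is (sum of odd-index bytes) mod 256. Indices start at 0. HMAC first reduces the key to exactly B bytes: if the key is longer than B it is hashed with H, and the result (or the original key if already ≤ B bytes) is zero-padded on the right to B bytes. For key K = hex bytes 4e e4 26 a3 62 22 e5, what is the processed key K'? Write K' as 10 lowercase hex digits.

|K| = 7 > B = 5, so first hash the key.
H(K): even-index sum = 443 mod 256 = 187; odd-index sum = 425 mod 256 = 169 → bb a9.
Zero-pad H(K) = bb a9 to 5 bytes: K' = bb a9 00 00 00.

bba9000000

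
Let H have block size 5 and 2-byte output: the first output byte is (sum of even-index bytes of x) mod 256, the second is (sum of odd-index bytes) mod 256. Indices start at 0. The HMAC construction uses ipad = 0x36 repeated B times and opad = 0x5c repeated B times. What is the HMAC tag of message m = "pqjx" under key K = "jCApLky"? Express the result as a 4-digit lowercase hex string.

Key "jCApLky" = 6a 43 41 70 4c 6b 79 is 7 bytes > B = 5, so hash it first: H(key) = 70 1e, then zero-pad to 5 bytes: K' = 70 1e 00 00 00.
K' ⊕ ipad = 46 28 36 36 36.  K' ⊕ opad = 2c 42 5c 5c 5c.
Inner input = (K'⊕ipad) ∥ m = 46 28 36 36 36 ∥ 70 71 6a 78.
Inner hash: even-index sum = 411 mod 256 = 155; odd-index sum = 312 mod 256 = 56 → 9b 38.
Outer input = (K'⊕opad) ∥ inner = 2c 42 5c 5c 5c ∥ 9b 38.
Outer hash (tag): even-index sum = 284 mod 256 = 28; odd-index sum = 313 mod 256 = 57 → 1c 39.

1c39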